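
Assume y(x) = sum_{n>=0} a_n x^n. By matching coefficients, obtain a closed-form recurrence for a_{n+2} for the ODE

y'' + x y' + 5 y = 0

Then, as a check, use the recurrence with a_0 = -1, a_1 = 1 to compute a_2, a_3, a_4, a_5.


Substitute y = sum_n a_n x^n.
y''(x) has coefficient (n+2)(n+1) a_{n+2} at x^n;
x y'(x) has coefficient n a_n at x^n (shift);
5 y(x) has coefficient 5 a_n at x^n.
Matching x^n: (n+2)(n+1) a_{n+2} + (n + 5) a_n = 0.
Thus a_{n+2} = (-n - 5) / ((n+1)(n+2)) * a_n.

Check with a_0 = -1, a_1 = 1 (apply the recurrence for n = 0, 1, 2, 3): a_0 = -1, a_1 = 1, a_2 = 5/2, a_3 = -1, a_4 = -35/24, a_5 = 2/5.

a_(n+2) = (-n - 5) / ((n+1)(n+2)) * a_n; check: a_0 = -1, a_1 = 1, a_2 = 5/2, a_3 = -1, a_4 = -35/24, a_5 = 2/5


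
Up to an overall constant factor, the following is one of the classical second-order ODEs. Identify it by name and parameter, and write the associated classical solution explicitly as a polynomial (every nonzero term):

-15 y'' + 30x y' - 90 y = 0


All three coefficients share the factor -15; dividing through by -15 gives  y'' - 2x y' + 6 y = 0.
This matches the Hermite equation y'' - 2x y' + 2n y = 0 with 2n = 6, so n = 3; the polynomial solution is H_3(x).
With y = sum_k a_k x^k, matching x^k gives (k+2)(k+1) a_{k+2} = 2(k - n) a_k = 2(k - 3) a_k. The right side vanishes at k = 3, so the series with the parity of 3 terminates at degree 3.
Standard normalization: leading coefficient of H_n is 2^n, so a_3 = 2^3 = 8. Work downward with a_k = (k+1)(k+2) a_{k+2} / (2(k - n)):
  a_1 = (2)(3)(8) / (2(1 - 3)) = 48/(-4) = -12
Hence H_3(x) = 8 x^3 - 12 x.

H_3(x); series = 8 x^3 - 12 x


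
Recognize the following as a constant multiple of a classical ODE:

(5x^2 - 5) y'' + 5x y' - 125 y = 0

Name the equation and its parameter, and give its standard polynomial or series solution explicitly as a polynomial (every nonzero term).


All three coefficients share the factor -5; dividing through by -5 gives  (1 - x^2) y'' - x y' + 25 y = 0.
This matches the Chebyshev equation (1 - x^2) y'' - x y' + n^2 y = 0 (note the -x y' term, not -2x y') with n^2 = 25, so n = 5; the polynomial solution is T_5(x).
With y = sum_k a_k x^k, matching x^k gives (k+2)(k+1) a_{k+2} = (k^2 - n^2) a_k = (k - 5)(k + 5) a_k. The right side vanishes at k = 5, so the series with the parity of 5 terminates at degree 5.
Standard normalization: leading coefficient of T_n is 2^(n-1), so a_5 = 2^4 = 16. Work downward with a_k = (k+1)(k+2) a_{k+2} / ((k - 5)(k + 5)):
  a_3 = (4)(5)(16) / ((3 - 5)(3 + 5)) = 320/(-16) = -20
  a_1 = (2)(3)(-20) / ((1 - 5)(1 + 5)) = -120/(-24) = 5
Hence T_5(x) = 16 x^5 - 20 x^3 + 5 x.

T_5(x); series = 16 x^5 - 20 x^3 + 5 x


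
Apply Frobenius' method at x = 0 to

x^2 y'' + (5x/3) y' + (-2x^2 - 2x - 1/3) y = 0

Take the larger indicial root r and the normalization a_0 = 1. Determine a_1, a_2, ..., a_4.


Write in Frobenius form y'' + (p(x)/x) y' + (q(x)/x^2) y = 0:
  p(x) = 5/3,  q(x) = -2x^2 - 2x - 1/3.
Indicial equation: r(r-1) + (5/3) r + (-1/3) = 0 -> roots r_1 = 1/3, r_2 = -1.
Take r = r_1 = 1/3. Let y(x) = x^r sum_{n>=0} a_n x^n with a_0 = 1.
Substitute y = x^r sum a_n x^n and match x^{r+n}. The recurrence is
  D(n) a_n - 2 a_{n-1} - 2 a_{n-2} = 0,  where D(n) = (r+n)(r+n-1) + (5/3)(r+n) + (-1/3).
  a_n = [2 a_{n-1} + 2 a_{n-2}] / D(n).
Since the indicial polynomial factors as (r - r_1)(r - r_2), D(n) = (r_1 + n - r_1)(r_1 + n - r_2) = n(n + 4/3).
Evaluating step by step (a_0 = 1):
  n = 1: D(1) = 1(1 + 4/3) = 7/3; numerator = 2(1) = 2; a_1 = (2)/(7/3) = 6/7
  n = 2: D(2) = 2(2 + 4/3) = 20/3; numerator = 2(6/7) + 2(1) = 26/7; a_2 = (26/7)/(20/3) = 39/70
  n = 3: D(3) = 3(3 + 4/3) = 13; numerator = 2(39/70) + 2(6/7) = 99/35; a_3 = (99/35)/(13) = 99/455
  n = 4: D(4) = 4(4 + 4/3) = 64/3; numerator = 2(99/455) + 2(39/70) = 141/91; a_4 = (141/91)/(64/3) = 423/5824

r = 1/3; a_0 = 1; a_1 = 6/7; a_2 = 39/70; a_3 = 99/455; a_4 = 423/5824


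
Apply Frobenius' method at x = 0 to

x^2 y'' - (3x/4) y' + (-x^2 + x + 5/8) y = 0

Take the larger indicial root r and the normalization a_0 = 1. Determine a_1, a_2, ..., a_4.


Write in Frobenius form y'' + (p(x)/x) y' + (q(x)/x^2) y = 0:
  p(x) = -3/4,  q(x) = -x^2 + x + 5/8.
Indicial equation: r(r-1) + (-3/4) r + (5/8) = 0 -> roots r_1 = 5/4, r_2 = 1/2.
Take r = r_1 = 5/4. Let y(x) = x^r sum_{n>=0} a_n x^n with a_0 = 1.
Substitute y = x^r sum a_n x^n and match x^{r+n}. The recurrence is
  D(n) a_n + 1 a_{n-1} - 1 a_{n-2} = 0,  where D(n) = (r+n)(r+n-1) + (-3/4)(r+n) + (5/8).
  a_n = [-1 a_{n-1} + 1 a_{n-2}] / D(n).
Since the indicial polynomial factors as (r - r_1)(r - r_2), D(n) = (r_1 + n - r_1)(r_1 + n - r_2) = n(n + 3/4).
Evaluating step by step (a_0 = 1):
  n = 1: D(1) = 1(1 + 3/4) = 7/4; numerator = -1(1) = -1; a_1 = (-1)/(7/4) = -4/7
  n = 2: D(2) = 2(2 + 3/4) = 11/2; numerator = -1(-4/7) + 1(1) = 11/7; a_2 = (11/7)/(11/2) = 2/7
  n = 3: D(3) = 3(3 + 3/4) = 45/4; numerator = -1(2/7) + 1(-4/7) = -6/7; a_3 = (-6/7)/(45/4) = -8/105
  n = 4: D(4) = 4(4 + 3/4) = 19; numerator = -1(-8/105) + 1(2/7) = 38/105; a_4 = (38/105)/(19) = 2/105

r = 5/4; a_0 = 1; a_1 = -4/7; a_2 = 2/7; a_3 = -8/105; a_4 = 2/105


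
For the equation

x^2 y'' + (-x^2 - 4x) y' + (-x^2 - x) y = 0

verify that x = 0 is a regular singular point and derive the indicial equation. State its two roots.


Divide by x^2 to reach normal form y'' + P_1(x) y' + P_2(x) y = 0 with P_1(x) = -1 - 4/x and P_2(x) = -1 - 1/x.
x = 0 is a singular point because the y'-coefficient -1 - 4/x has a pole at x = 0 and the y-coefficient -1 - 1/x has a pole at x = 0.
It is a regular singular point because x P_1(x) = p(x) = -x - 4 and x^2 P_2(x) = q(x) = -x^2 - x are polynomials, hence analytic at x = 0.
p(0) = -4,  q(0) = 0.
Indicial equation: r(r-1) + p(0) r + q(0) = 0, i.e. r^2 + (p(0) - 1) r + q(0) = 0, i.e. r^2 - 5 r = 0.
Discriminant: (-5)^2 - 4(0) = 25, so r = (5 ± 5)/2.
Solving: r_1 = 5, r_2 = 0.

indicial: r^2 - 5 r = 0; roots r_1 = 5, r_2 = 0


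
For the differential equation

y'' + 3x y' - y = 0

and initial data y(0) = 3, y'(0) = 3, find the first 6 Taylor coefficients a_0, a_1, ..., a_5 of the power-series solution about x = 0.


Ansatz: y(x) = sum_{n>=0} a_n x^n, so y'(x) = sum_{n>=1} n a_n x^(n-1) and y''(x) = sum_{n>=2} n(n-1) a_n x^(n-2).
Substitute into P(x) y'' + Q(x) y' + R(x) y = 0 with P(x) = 1, Q(x) = 3x, R(x) = -1, and match powers of x.
Initial conditions: a_0 = 3, a_1 = 3.
Setting the coefficient of each power of x to zero and solving order by order (substituting the coefficients already found):
  x^0: 2 a_2 - a_0 = 0  ->  2 a_2 = a_0 = 3  ->  a_2 = 3/2
  x^1: 6 a_3 + 2 a_1 = 0  ->  6 a_3 = -2 a_1 = -6  ->  a_3 = -1
  x^2: 12 a_4 + 5 a_2 = 0  ->  12 a_4 = -5 a_2 = -15/2  ->  a_4 = -5/8
  x^3: 20 a_5 + 8 a_3 = 0  ->  20 a_5 = -8 a_3 = 8  ->  a_5 = 2/5
Truncated series: y(x) = 3 + 3 x + (3/2) x^2 - x^3 - (5/8) x^4 + (2/5) x^5 + O(x^6).

a_0 = 3; a_1 = 3; a_2 = 3/2; a_3 = -1; a_4 = -5/8; a_5 = 2/5


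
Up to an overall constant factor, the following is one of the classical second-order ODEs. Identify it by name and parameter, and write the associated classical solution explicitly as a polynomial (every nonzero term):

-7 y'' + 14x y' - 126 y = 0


All three coefficients share the factor -7; dividing through by -7 gives  y'' - 2x y' + 18 y = 0.
This matches the Hermite equation y'' - 2x y' + 2n y = 0 with 2n = 18, so n = 9; the polynomial solution is H_9(x).
With y = sum_k a_k x^k, matching x^k gives (k+2)(k+1) a_{k+2} = 2(k - n) a_k = 2(k - 9) a_k. The right side vanishes at k = 9, so the series with the parity of 9 terminates at degree 9.
Standard normalization: leading coefficient of H_n is 2^n, so a_9 = 2^9 = 512. Work downward with a_k = (k+1)(k+2) a_{k+2} / (2(k - n)):
  a_7 = (8)(9)(512) / (2(7 - 9)) = 36864/(-4) = -9216
  a_5 = (6)(7)(-9216) / (2(5 - 9)) = -387072/(-8) = 48384
  a_3 = (4)(5)(48384) / (2(3 - 9)) = 967680/(-12) = -80640
  a_1 = (2)(3)(-80640) / (2(1 - 9)) = -483840/(-16) = 30240
Hence H_9(x) = 512 x^9 - 9216 x^7 + 48384 x^5 - 80640 x^3 + 30240 x.

H_9(x); series = 512 x^9 - 9216 x^7 + 48384 x^5 - 80640 x^3 + 30240 x


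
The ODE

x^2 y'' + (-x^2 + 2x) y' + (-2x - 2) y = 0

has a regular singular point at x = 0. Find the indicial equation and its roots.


Divide by x^2 to reach normal form y'' + P_1(x) y' + P_2(x) y = 0 with P_1(x) = -1 + 2/x and P_2(x) = -2/x - 2/x^2.
x = 0 is a singular point because the y'-coefficient -1 + 2/x has a pole at x = 0 and the y-coefficient -2/x - 2/x^2 has a pole at x = 0.
It is a regular singular point because x P_1(x) = p(x) = 2 - x and x^2 P_2(x) = q(x) = -2x - 2 are polynomials, hence analytic at x = 0.
p(0) = 2,  q(0) = -2.
Indicial equation: r(r-1) + p(0) r + q(0) = 0, i.e. r^2 + (p(0) - 1) r + q(0) = 0, i.e. r^2 + 1 r - 2 = 0.
Discriminant: (1)^2 - 4(-2) = 9, so r = (-1 ± 3)/2.
Solving: r_1 = 1, r_2 = -2.

indicial: r^2 + 1 r - 2 = 0; roots r_1 = 1, r_2 = -2


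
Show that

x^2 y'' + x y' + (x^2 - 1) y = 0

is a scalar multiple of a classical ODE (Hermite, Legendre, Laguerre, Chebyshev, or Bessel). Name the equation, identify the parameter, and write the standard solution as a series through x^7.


The equation is already in a standard form:  x^2 y'' + x y' + (x^2 - 1) y = 0.
This matches the Bessel equation x^2 y'' + x y' + (x^2 - nu^2) y = 0 with nu^2 = 1, so nu = 1; the solution bounded at x = 0 is J_1(x).
Frobenius at x = 0: indicial roots ±nu; for r = nu the recurrence k(k + 2nu) c_k = -c_{k-2} gives the standard series J_nu(x) = sum_{k>=0} (-1)^k / (k! (k+nu)!) (x/2)^(2k+nu). Evaluate the first 4 terms:
  k = 0: (-1)^0 / (0! * 1! * 2^1) x^1 = 1/(1*1*2) x^1 = (1/2) x^1
  k = 1: (-1)^1 / (1! * 2! * 2^3) x^3 = -1/(1*2*8) x^3 = (-1/16) x^3
  k = 2: (-1)^2 / (2! * 3! * 2^5) x^5 = 1/(2*6*32) x^5 = (1/384) x^5
  k = 3: (-1)^3 / (3! * 4! * 2^7) x^7 = -1/(6*24*128) x^7 = (-1/18432) x^7
Hence J_1(x) = -x^7/18432 + x^5/384 - x^3/16 + x/2 + ....

J_1(x); series = -x^7/18432 + x^5/384 - x^3/16 + x/2


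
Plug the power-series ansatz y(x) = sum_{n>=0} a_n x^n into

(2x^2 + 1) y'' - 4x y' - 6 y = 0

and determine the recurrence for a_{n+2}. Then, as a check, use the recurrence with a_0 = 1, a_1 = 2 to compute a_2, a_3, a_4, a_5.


Substitute y = sum_n a_n x^n.
(1 + 2 x^2) y'' contributes (n+2)(n+1) a_{n+2} + 2 n(n-1) a_n at x^n.
-4 x y'(x) contributes -4 n a_n at x^n.
-6 y(x) contributes -6 a_n at x^n.
Matching x^n: (n+2)(n+1) a_{n+2} + (2 n(n-1) - 4 n - 6) a_n = 0.
Thus a_{n+2} = (-2 n(n-1) + 4 n + 6) / ((n+1)(n+2)) * a_n.

Check with a_0 = 1, a_1 = 2 (apply the recurrence for n = 0, 1, 2, 3): a_0 = 1, a_1 = 2, a_2 = 3, a_3 = 10/3, a_4 = 5/2, a_5 = 1.

a_(n+2) = (-2 n(n-1) + 4 n + 6) / ((n+1)(n+2)) * a_n; check: a_0 = 1, a_1 = 2, a_2 = 3, a_3 = 10/3, a_4 = 5/2, a_5 = 1


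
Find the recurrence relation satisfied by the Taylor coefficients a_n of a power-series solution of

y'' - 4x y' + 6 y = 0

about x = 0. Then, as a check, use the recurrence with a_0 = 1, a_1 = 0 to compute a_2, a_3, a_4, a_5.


Substitute y = sum_n a_n x^n.
y''(x) has coefficient (n+2)(n+1) a_{n+2} at x^n;
-4 x y'(x) has coefficient -4 n a_n at x^n (shift);
6 y(x) has coefficient 6 a_n at x^n.
Matching x^n: (n+2)(n+1) a_{n+2} + (-4n + 6) a_n = 0.
Thus a_{n+2} = (4n - 6) / ((n+1)(n+2)) * a_n.

Check with a_0 = 1, a_1 = 0 (apply the recurrence for n = 0, 1, 2, 3): a_0 = 1, a_1 = 0, a_2 = -3, a_3 = 0, a_4 = -1/2, a_5 = 0.

a_(n+2) = (4n - 6) / ((n+1)(n+2)) * a_n; check: a_0 = 1, a_1 = 0, a_2 = -3, a_3 = 0, a_4 = -1/2, a_5 = 0


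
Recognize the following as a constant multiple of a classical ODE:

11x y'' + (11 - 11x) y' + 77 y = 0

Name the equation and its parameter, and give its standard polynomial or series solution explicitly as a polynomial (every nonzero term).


All three coefficients share the factor 11; dividing through by 11 gives  x y'' + (1 - x) y' + 7 y = 0.
This matches the Laguerre equation x y'' + (1 - x) y' + n y = 0 with n = 7; the polynomial solution is L_7(x).
With y = sum_k a_k x^k, matching x^k gives (k+1)k a_{k+1} + (k+1) a_{k+1} - k a_k + n a_k = 0, i.e. (k+1)^2 a_{k+1} = (k - n) a_k = (k - 7) a_k. The right side vanishes at k = 7, so the series terminates at degree 7.
Standard normalization L_n(0) = 1 gives a_0 = 1. Work upward with a_{k+1} = (k - 7) a_k / (k+1)^2:
  a_1 = (0 - 7)(1) / 1^2 = -7/1 = -7
  a_2 = (1 - 7)(-7) / 2^2 = 42/4 = 21/2
  a_3 = (2 - 7)(21/2) / 3^2 = (-105/2)/9 = -35/6
  a_4 = (3 - 7)(-35/6) / 4^2 = (70/3)/16 = 35/24
  a_5 = (4 - 7)(35/24) / 5^2 = (-35/8)/25 = -7/40
  a_6 = (5 - 7)(-7/40) / 6^2 = (7/20)/36 = 7/720
  a_7 = (6 - 7)(7/720) / 7^2 = (-7/720)/49 = -1/5040
Hence L_7(x) = -x^7/5040 + 7 x^6/720 - 7 x^5/40 + 35 x^4/24 - 35 x^3/6 + 21 x^2/2 - 7 x + 1.

L_7(x); series = -x^7/5040 + 7 x^6/720 - 7 x^5/40 + 35 x^4/24 - 35 x^3/6 + 21 x^2/2 - 7 x + 1


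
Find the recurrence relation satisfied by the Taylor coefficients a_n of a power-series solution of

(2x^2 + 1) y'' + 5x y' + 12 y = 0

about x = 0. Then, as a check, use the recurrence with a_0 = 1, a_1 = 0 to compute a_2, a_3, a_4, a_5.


Substitute y = sum_n a_n x^n.
(1 + 2 x^2) y'' contributes (n+2)(n+1) a_{n+2} + 2 n(n-1) a_n at x^n.
5 x y'(x) contributes 5 n a_n at x^n.
12 y(x) contributes 12 a_n at x^n.
Matching x^n: (n+2)(n+1) a_{n+2} + (2 n(n-1) + 5 n + 12) a_n = 0.
Thus a_{n+2} = (-2 n(n-1) - 5 n - 12) / ((n+1)(n+2)) * a_n.

Check with a_0 = 1, a_1 = 0 (apply the recurrence for n = 0, 1, 2, 3): a_0 = 1, a_1 = 0, a_2 = -6, a_3 = 0, a_4 = 13, a_5 = 0.

a_(n+2) = (-2 n(n-1) - 5 n - 12) / ((n+1)(n+2)) * a_n; check: a_0 = 1, a_1 = 0, a_2 = -6, a_3 = 0, a_4 = 13, a_5 = 0


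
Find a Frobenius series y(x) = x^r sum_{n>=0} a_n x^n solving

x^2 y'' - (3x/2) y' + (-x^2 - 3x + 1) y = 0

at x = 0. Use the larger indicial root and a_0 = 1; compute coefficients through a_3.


Write in Frobenius form y'' + (p(x)/x) y' + (q(x)/x^2) y = 0:
  p(x) = -3/2,  q(x) = -x^2 - 3x + 1.
Indicial equation: r(r-1) + (-3/2) r + (1) = 0 -> roots r_1 = 2, r_2 = 1/2.
Take r = r_1 = 2. Let y(x) = x^r sum_{n>=0} a_n x^n with a_0 = 1.
Substitute y = x^r sum a_n x^n and match x^{r+n}. The recurrence is
  D(n) a_n - 3 a_{n-1} - 1 a_{n-2} = 0,  where D(n) = (r+n)(r+n-1) + (-3/2)(r+n) + (1).
  a_n = [3 a_{n-1} + 1 a_{n-2}] / D(n).
Since the indicial polynomial factors as (r - r_1)(r - r_2), D(n) = (r_1 + n - r_1)(r_1 + n - r_2) = n(n + 3/2).
Evaluating step by step (a_0 = 1):
  n = 1: D(1) = 1(1 + 3/2) = 5/2; numerator = 3(1) = 3; a_1 = (3)/(5/2) = 6/5
  n = 2: D(2) = 2(2 + 3/2) = 7; numerator = 3(6/5) + 1(1) = 23/5; a_2 = (23/5)/(7) = 23/35
  n = 3: D(3) = 3(3 + 3/2) = 27/2; numerator = 3(23/35) + 1(6/5) = 111/35; a_3 = (111/35)/(27/2) = 74/315

r = 2; a_0 = 1; a_1 = 6/5; a_2 = 23/35; a_3 = 74/315


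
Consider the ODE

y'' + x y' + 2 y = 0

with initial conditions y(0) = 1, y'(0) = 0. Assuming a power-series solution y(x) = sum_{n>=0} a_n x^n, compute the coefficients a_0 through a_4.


Ansatz: y(x) = sum_{n>=0} a_n x^n, so y'(x) = sum_{n>=1} n a_n x^(n-1) and y''(x) = sum_{n>=2} n(n-1) a_n x^(n-2).
Substitute into P(x) y'' + Q(x) y' + R(x) y = 0 with P(x) = 1, Q(x) = x, R(x) = 2, and match powers of x.
Initial conditions: a_0 = 1, a_1 = 0.
Setting the coefficient of each power of x to zero and solving order by order (substituting the coefficients already found):
  x^0: 2 a_2 + 2 a_0 = 0  ->  2 a_2 = -2 a_0 = -2  ->  a_2 = -1
  x^1: 6 a_3 + 3 a_1 = 0  ->  6 a_3 = -3 a_1 = 0  ->  a_3 = 0
  x^2: 12 a_4 + 4 a_2 = 0  ->  12 a_4 = -4 a_2 = 4  ->  a_4 = 1/3
Truncated series: y(x) = 1 - x^2 + (1/3) x^4 + O(x^5).

a_0 = 1; a_1 = 0; a_2 = -1; a_3 = 0; a_4 = 1/3


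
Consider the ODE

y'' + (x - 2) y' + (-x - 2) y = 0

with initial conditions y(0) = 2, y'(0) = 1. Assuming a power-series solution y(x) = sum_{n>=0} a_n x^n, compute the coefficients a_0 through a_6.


Ansatz: y(x) = sum_{n>=0} a_n x^n, so y'(x) = sum_{n>=1} n a_n x^(n-1) and y''(x) = sum_{n>=2} n(n-1) a_n x^(n-2).
Substitute into P(x) y'' + Q(x) y' + R(x) y = 0 with P(x) = 1, Q(x) = x - 2, R(x) = -x - 2, and match powers of x.
Initial conditions: a_0 = 2, a_1 = 1.
Setting the coefficient of each power of x to zero and solving order by order (substituting the coefficients already found):
  x^0: 2 a_2 - 2 a_1 - 2 a_0 = 0  ->  2 a_2 = 2 a_1 + 2 a_0 = 6  ->  a_2 = 3
  x^1: 6 a_3 - 4 a_2 - a_1 - a_0 = 0  ->  6 a_3 = 4 a_2 + a_1 + a_0 = 15  ->  a_3 = 5/2
  x^2: 12 a_4 - 6 a_3 - a_1 = 0  ->  12 a_4 = 6 a_3 + a_1 = 16  ->  a_4 = 4/3
  x^3: 20 a_5 - 8 a_4 + a_3 - a_2 = 0  ->  20 a_5 = 8 a_4 - a_3 + a_2 = 67/6  ->  a_5 = 67/120
  x^4: 30 a_6 - 10 a_5 + 2 a_4 - a_3 = 0  ->  30 a_6 = 10 a_5 - 2 a_4 + a_3 = 65/12  ->  a_6 = 13/72
Truncated series: y(x) = 2 + x + 3 x^2 + (5/2) x^3 + (4/3) x^4 + (67/120) x^5 + (13/72) x^6 + O(x^7).

a_0 = 2; a_1 = 1; a_2 = 3; a_3 = 5/2; a_4 = 4/3; a_5 = 67/120; a_6 = 13/72


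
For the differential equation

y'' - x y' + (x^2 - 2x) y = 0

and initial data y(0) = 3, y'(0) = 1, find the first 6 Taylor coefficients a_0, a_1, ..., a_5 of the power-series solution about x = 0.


Ansatz: y(x) = sum_{n>=0} a_n x^n, so y'(x) = sum_{n>=1} n a_n x^(n-1) and y''(x) = sum_{n>=2} n(n-1) a_n x^(n-2).
Substitute into P(x) y'' + Q(x) y' + R(x) y = 0 with P(x) = 1, Q(x) = -x, R(x) = x^2 - 2x, and match powers of x.
Initial conditions: a_0 = 3, a_1 = 1.
Setting the coefficient of each power of x to zero and solving order by order (substituting the coefficients already found):
  x^0: 2 a_2 = 0  ->  a_2 = 0
  x^1: 6 a_3 - a_1 - 2 a_0 = 0  ->  6 a_3 = a_1 + 2 a_0 = 7  ->  a_3 = 7/6
  x^2: 12 a_4 - 2 a_2 - 2 a_1 + a_0 = 0  ->  12 a_4 = 2 a_2 + 2 a_1 - a_0 = -1  ->  a_4 = -1/12
  x^3: 20 a_5 - 3 a_3 - 2 a_2 + a_1 = 0  ->  20 a_5 = 3 a_3 + 2 a_2 - a_1 = 5/2  ->  a_5 = 1/8
Truncated series: y(x) = 3 + x + (7/6) x^3 - (1/12) x^4 + (1/8) x^5 + O(x^6).

a_0 = 3; a_1 = 1; a_2 = 0; a_3 = 7/6; a_4 = -1/12; a_5 = 1/8


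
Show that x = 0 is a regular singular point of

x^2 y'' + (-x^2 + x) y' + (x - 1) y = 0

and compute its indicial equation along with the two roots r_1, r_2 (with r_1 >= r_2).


Divide by x^2 to reach normal form y'' + P_1(x) y' + P_2(x) y = 0 with P_1(x) = -1 + 1/x and P_2(x) = 1/x - 1/x^2.
x = 0 is a singular point because the y'-coefficient -1 + 1/x has a pole at x = 0 and the y-coefficient 1/x - 1/x^2 has a pole at x = 0.
It is a regular singular point because x P_1(x) = p(x) = 1 - x and x^2 P_2(x) = q(x) = x - 1 are polynomials, hence analytic at x = 0.
p(0) = 1,  q(0) = -1.
Indicial equation: r(r-1) + p(0) r + q(0) = 0, i.e. r^2 + (p(0) - 1) r + q(0) = 0, i.e. r^2 - 1 = 0.
Discriminant: (0)^2 - 4(-1) = 4, so r = (0 ± 2)/2.
Solving: r_1 = 1, r_2 = -1.

indicial: r^2 - 1 = 0; roots r_1 = 1, r_2 = -1


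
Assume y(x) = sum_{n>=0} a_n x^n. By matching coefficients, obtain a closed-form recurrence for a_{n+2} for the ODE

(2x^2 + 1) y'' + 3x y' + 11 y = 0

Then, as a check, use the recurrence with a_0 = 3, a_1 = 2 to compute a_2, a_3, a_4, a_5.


Substitute y = sum_n a_n x^n.
(1 + 2 x^2) y'' contributes (n+2)(n+1) a_{n+2} + 2 n(n-1) a_n at x^n.
3 x y'(x) contributes 3 n a_n at x^n.
11 y(x) contributes 11 a_n at x^n.
Matching x^n: (n+2)(n+1) a_{n+2} + (2 n(n-1) + 3 n + 11) a_n = 0.
Thus a_{n+2} = (-2 n(n-1) - 3 n - 11) / ((n+1)(n+2)) * a_n.

Check with a_0 = 3, a_1 = 2 (apply the recurrence for n = 0, 1, 2, 3): a_0 = 3, a_1 = 2, a_2 = -33/2, a_3 = -14/3, a_4 = 231/8, a_5 = 112/15.

a_(n+2) = (-2 n(n-1) - 3 n - 11) / ((n+1)(n+2)) * a_n; check: a_0 = 3, a_1 = 2, a_2 = -33/2, a_3 = -14/3, a_4 = 231/8, a_5 = 112/15


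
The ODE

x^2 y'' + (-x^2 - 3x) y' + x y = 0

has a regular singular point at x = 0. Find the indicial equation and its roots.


Divide by x^2 to reach normal form y'' + P_1(x) y' + P_2(x) y = 0 with P_1(x) = -1 - 3/x and P_2(x) = 1/x.
x = 0 is a singular point because the y'-coefficient -1 - 3/x has a pole at x = 0 and the y-coefficient 1/x has a pole at x = 0.
It is a regular singular point because x P_1(x) = p(x) = -x - 3 and x^2 P_2(x) = q(x) = x are polynomials, hence analytic at x = 0.
p(0) = -3,  q(0) = 0.
Indicial equation: r(r-1) + p(0) r + q(0) = 0, i.e. r^2 + (p(0) - 1) r + q(0) = 0, i.e. r^2 - 4 r = 0.
Discriminant: (-4)^2 - 4(0) = 16, so r = (4 ± 4)/2.
Solving: r_1 = 4, r_2 = 0.

indicial: r^2 - 4 r = 0; roots r_1 = 4, r_2 = 0


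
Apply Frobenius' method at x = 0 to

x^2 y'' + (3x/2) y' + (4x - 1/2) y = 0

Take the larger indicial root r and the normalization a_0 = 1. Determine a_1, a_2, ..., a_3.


Write in Frobenius form y'' + (p(x)/x) y' + (q(x)/x^2) y = 0:
  p(x) = 3/2,  q(x) = 4x - 1/2.
Indicial equation: r(r-1) + (3/2) r + (-1/2) = 0 -> roots r_1 = 1/2, r_2 = -1.
Take r = r_1 = 1/2. Let y(x) = x^r sum_{n>=0} a_n x^n with a_0 = 1.
Substitute y = x^r sum a_n x^n and match x^{r+n}. The recurrence is
  D(n) a_n + 4 a_{n-1} = 0,  where D(n) = (r+n)(r+n-1) + (3/2)(r+n) + (-1/2).
  a_n = -4 / D(n) * a_{n-1}.
Since the indicial polynomial factors as (r - r_1)(r - r_2), D(n) = (r_1 + n - r_1)(r_1 + n - r_2) = n(n + 3/2).
Evaluating step by step (a_0 = 1):
  n = 1: D(1) = 1(1 + 3/2) = 5/2; numerator = -4(1) = -4; a_1 = (-4)/(5/2) = -8/5
  n = 2: D(2) = 2(2 + 3/2) = 7; numerator = -4(-8/5) = 32/5; a_2 = (32/5)/(7) = 32/35
  n = 3: D(3) = 3(3 + 3/2) = 27/2; numerator = -4(32/35) = -128/35; a_3 = (-128/35)/(27/2) = -256/945

r = 1/2; a_0 = 1; a_1 = -8/5; a_2 = 32/35; a_3 = -256/945


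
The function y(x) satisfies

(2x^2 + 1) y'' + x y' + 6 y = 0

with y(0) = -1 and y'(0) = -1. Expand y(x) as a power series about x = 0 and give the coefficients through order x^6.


Ansatz: y(x) = sum_{n>=0} a_n x^n, so y'(x) = sum_{n>=1} n a_n x^(n-1) and y''(x) = sum_{n>=2} n(n-1) a_n x^(n-2).
Substitute into P(x) y'' + Q(x) y' + R(x) y = 0 with P(x) = 2x^2 + 1, Q(x) = x, R(x) = 6, and match powers of x.
Initial conditions: a_0 = -1, a_1 = -1.
Setting the coefficient of each power of x to zero and solving order by order (substituting the coefficients already found):
  x^0: 2 a_2 + 6 a_0 = 0  ->  2 a_2 = -6 a_0 = 6  ->  a_2 = 3
  x^1: 6 a_3 + 7 a_1 = 0  ->  6 a_3 = -7 a_1 = 7  ->  a_3 = 7/6
  x^2: 12 a_4 + 12 a_2 = 0  ->  12 a_4 = -12 a_2 = -36  ->  a_4 = -3
  x^3: 20 a_5 + 21 a_3 = 0  ->  20 a_5 = -21 a_3 = -49/2  ->  a_5 = -49/40
  x^4: 30 a_6 + 34 a_4 = 0  ->  30 a_6 = -34 a_4 = 102  ->  a_6 = 17/5
Truncated series: y(x) = -1 - x + 3 x^2 + (7/6) x^3 - 3 x^4 - (49/40) x^5 + (17/5) x^6 + O(x^7).

a_0 = -1; a_1 = -1; a_2 = 3; a_3 = 7/6; a_4 = -3; a_5 = -49/40; a_6 = 17/5


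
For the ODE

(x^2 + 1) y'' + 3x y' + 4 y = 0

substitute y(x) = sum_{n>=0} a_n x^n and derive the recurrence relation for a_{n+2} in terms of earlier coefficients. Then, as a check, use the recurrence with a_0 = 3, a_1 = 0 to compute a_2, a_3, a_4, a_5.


Substitute y = sum_n a_n x^n.
(1 + 1 x^2) y'' contributes (n+2)(n+1) a_{n+2} + n(n-1) a_n at x^n.
3 x y'(x) contributes 3 n a_n at x^n.
4 y(x) contributes 4 a_n at x^n.
Matching x^n: (n+2)(n+1) a_{n+2} + (n(n-1) + 3 n + 4) a_n = 0.
Thus a_{n+2} = (-n(n-1) - 3 n - 4) / ((n+1)(n+2)) * a_n.

Check with a_0 = 3, a_1 = 0 (apply the recurrence for n = 0, 1, 2, 3): a_0 = 3, a_1 = 0, a_2 = -6, a_3 = 0, a_4 = 6, a_5 = 0.

a_(n+2) = (-n(n-1) - 3 n - 4) / ((n+1)(n+2)) * a_n; check: a_0 = 3, a_1 = 0, a_2 = -6, a_3 = 0, a_4 = 6, a_5 = 0


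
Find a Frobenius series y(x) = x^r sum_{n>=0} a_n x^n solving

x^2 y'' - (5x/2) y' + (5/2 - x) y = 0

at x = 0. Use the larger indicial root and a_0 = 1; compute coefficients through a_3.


Write in Frobenius form y'' + (p(x)/x) y' + (q(x)/x^2) y = 0:
  p(x) = -5/2,  q(x) = 5/2 - x.
Indicial equation: r(r-1) + (-5/2) r + (5/2) = 0 -> roots r_1 = 5/2, r_2 = 1.
Take r = r_1 = 5/2. Let y(x) = x^r sum_{n>=0} a_n x^n with a_0 = 1.
Substitute y = x^r sum a_n x^n and match x^{r+n}. The recurrence is
  D(n) a_n - 1 a_{n-1} = 0,  where D(n) = (r+n)(r+n-1) + (-5/2)(r+n) + (5/2).
  a_n = 1 / D(n) * a_{n-1}.
Since the indicial polynomial factors as (r - r_1)(r - r_2), D(n) = (r_1 + n - r_1)(r_1 + n - r_2) = n(n + 3/2).
Evaluating step by step (a_0 = 1):
  n = 1: D(1) = 1(1 + 3/2) = 5/2; numerator = 1(1) = 1; a_1 = (1)/(5/2) = 2/5
  n = 2: D(2) = 2(2 + 3/2) = 7; numerator = 1(2/5) = 2/5; a_2 = (2/5)/(7) = 2/35
  n = 3: D(3) = 3(3 + 3/2) = 27/2; numerator = 1(2/35) = 2/35; a_3 = (2/35)/(27/2) = 4/945

r = 5/2; a_0 = 1; a_1 = 2/5; a_2 = 2/35; a_3 = 4/945


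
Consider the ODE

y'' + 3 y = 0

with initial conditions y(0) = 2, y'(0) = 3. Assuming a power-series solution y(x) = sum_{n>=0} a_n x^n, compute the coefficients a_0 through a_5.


Ansatz: y(x) = sum_{n>=0} a_n x^n, so y'(x) = sum_{n>=1} n a_n x^(n-1) and y''(x) = sum_{n>=2} n(n-1) a_n x^(n-2).
Substitute into P(x) y'' + Q(x) y' + R(x) y = 0 with P(x) = 1, Q(x) = 0, R(x) = 3, and match powers of x.
Initial conditions: a_0 = 2, a_1 = 3.
Setting the coefficient of each power of x to zero and solving order by order (substituting the coefficients already found):
  x^0: 2 a_2 + 3 a_0 = 0  ->  2 a_2 = -3 a_0 = -6  ->  a_2 = -3
  x^1: 6 a_3 + 3 a_1 = 0  ->  6 a_3 = -3 a_1 = -9  ->  a_3 = -3/2
  x^2: 12 a_4 + 3 a_2 = 0  ->  12 a_4 = -3 a_2 = 9  ->  a_4 = 3/4
  x^3: 20 a_5 + 3 a_3 = 0  ->  20 a_5 = -3 a_3 = 9/2  ->  a_5 = 9/40
Truncated series: y(x) = 2 + 3 x - 3 x^2 - (3/2) x^3 + (3/4) x^4 + (9/40) x^5 + O(x^6).

a_0 = 2; a_1 = 3; a_2 = -3; a_3 = -3/2; a_4 = 3/4; a_5 = 9/40


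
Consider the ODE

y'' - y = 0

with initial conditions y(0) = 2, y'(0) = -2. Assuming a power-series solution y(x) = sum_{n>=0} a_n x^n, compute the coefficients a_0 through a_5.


Ansatz: y(x) = sum_{n>=0} a_n x^n, so y'(x) = sum_{n>=1} n a_n x^(n-1) and y''(x) = sum_{n>=2} n(n-1) a_n x^(n-2).
Substitute into P(x) y'' + Q(x) y' + R(x) y = 0 with P(x) = 1, Q(x) = 0, R(x) = -1, and match powers of x.
Initial conditions: a_0 = 2, a_1 = -2.
Setting the coefficient of each power of x to zero and solving order by order (substituting the coefficients already found):
  x^0: 2 a_2 - a_0 = 0  ->  2 a_2 = a_0 = 2  ->  a_2 = 1
  x^1: 6 a_3 - a_1 = 0  ->  6 a_3 = a_1 = -2  ->  a_3 = -1/3
  x^2: 12 a_4 - a_2 = 0  ->  12 a_4 = a_2 = 1  ->  a_4 = 1/12
  x^3: 20 a_5 - a_3 = 0  ->  20 a_5 = a_3 = -1/3  ->  a_5 = -1/60
Truncated series: y(x) = 2 - 2 x + x^2 - (1/3) x^3 + (1/12) x^4 - (1/60) x^5 + O(x^6).

a_0 = 2; a_1 = -2; a_2 = 1; a_3 = -1/3; a_4 = 1/12; a_5 = -1/60


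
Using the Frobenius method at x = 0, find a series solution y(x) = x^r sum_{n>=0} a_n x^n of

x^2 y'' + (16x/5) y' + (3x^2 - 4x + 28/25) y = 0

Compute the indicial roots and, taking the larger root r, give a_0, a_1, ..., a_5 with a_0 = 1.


Write in Frobenius form y'' + (p(x)/x) y' + (q(x)/x^2) y = 0:
  p(x) = 16/5,  q(x) = 3x^2 - 4x + 28/25.
Indicial equation: r(r-1) + (16/5) r + (28/25) = 0 -> roots r_1 = -4/5, r_2 = -7/5.
Take r = r_1 = -4/5. Let y(x) = x^r sum_{n>=0} a_n x^n with a_0 = 1.
Substitute y = x^r sum a_n x^n and match x^{r+n}. The recurrence is
  D(n) a_n - 4 a_{n-1} + 3 a_{n-2} = 0,  where D(n) = (r+n)(r+n-1) + (16/5)(r+n) + (28/25).
  a_n = [4 a_{n-1} - 3 a_{n-2}] / D(n).
Since the indicial polynomial factors as (r - r_1)(r - r_2), D(n) = (r_1 + n - r_1)(r_1 + n - r_2) = n(n + 3/5).
Evaluating step by step (a_0 = 1):
  n = 1: D(1) = 1(1 + 3/5) = 8/5; numerator = 4(1) = 4; a_1 = (4)/(8/5) = 5/2
  n = 2: D(2) = 2(2 + 3/5) = 26/5; numerator = 4(5/2) - 3(1) = 7; a_2 = (7)/(26/5) = 35/26
  n = 3: D(3) = 3(3 + 3/5) = 54/5; numerator = 4(35/26) - 3(5/2) = -55/26; a_3 = (-55/26)/(54/5) = -275/1404
  n = 4: D(4) = 4(4 + 3/5) = 92/5; numerator = 4(-275/1404) - 3(35/26) = -3385/702; a_4 = (-3385/702)/(92/5) = -16925/64584
  n = 5: D(5) = 5(5 + 3/5) = 28; numerator = 4(-16925/64584) - 3(-275/1404) = -14875/32292; a_5 = (-14875/32292)/(28) = -2125/129168

r = -4/5; a_0 = 1; a_1 = 5/2; a_2 = 35/26; a_3 = -275/1404; a_4 = -16925/64584; a_5 = -2125/129168


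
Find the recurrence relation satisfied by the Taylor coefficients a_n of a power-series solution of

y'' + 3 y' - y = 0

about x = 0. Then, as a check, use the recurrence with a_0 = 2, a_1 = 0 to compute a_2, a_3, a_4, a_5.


Substitute y = sum_n a_n x^n.
y''(x) has coefficient (n+2)(n+1) a_{n+2} at x^n;
3 y'(x) has coefficient 3 (n+1) a_{n+1} at x^n;
-y(x) has coefficient -1 a_n at x^n.
Matching x^n: (n+2)(n+1) a_{n+2} + 3 (n+1) a_{n+1} - 1 a_n = 0.
Thus a_{n+2} = [-3 (n+1) a_{n+1} + 1 a_n] / ((n+1)(n+2)).

Check with a_0 = 2, a_1 = 0 (apply the recurrence for n = 0, 1, 2, 3): a_0 = 2, a_1 = 0, a_2 = 1, a_3 = -1, a_4 = 5/6, a_5 = -11/20.

a_(n+2) = [-3 (n+1) a_(n+1) + 1 a_n] / ((n+1)(n+2)); check: a_0 = 2, a_1 = 0, a_2 = 1, a_3 = -1, a_4 = 5/6, a_5 = -11/20


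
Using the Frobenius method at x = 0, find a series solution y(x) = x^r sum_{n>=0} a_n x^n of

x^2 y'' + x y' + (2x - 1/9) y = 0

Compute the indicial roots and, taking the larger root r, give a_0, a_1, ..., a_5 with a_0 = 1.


Write in Frobenius form y'' + (p(x)/x) y' + (q(x)/x^2) y = 0:
  p(x) = 1,  q(x) = 2x - 1/9.
Indicial equation: r(r-1) + (1) r + (-1/9) = 0 -> roots r_1 = 1/3, r_2 = -1/3.
Take r = r_1 = 1/3. Let y(x) = x^r sum_{n>=0} a_n x^n with a_0 = 1.
Substitute y = x^r sum a_n x^n and match x^{r+n}. The recurrence is
  D(n) a_n + 2 a_{n-1} = 0,  where D(n) = (r+n)(r+n-1) + (1)(r+n) + (-1/9).
  a_n = -2 / D(n) * a_{n-1}.
Since the indicial polynomial factors as (r - r_1)(r - r_2), D(n) = (r_1 + n - r_1)(r_1 + n - r_2) = n(n + 2/3).
Evaluating step by step (a_0 = 1):
  n = 1: D(1) = 1(1 + 2/3) = 5/3; numerator = -2(1) = -2; a_1 = (-2)/(5/3) = -6/5
  n = 2: D(2) = 2(2 + 2/3) = 16/3; numerator = -2(-6/5) = 12/5; a_2 = (12/5)/(16/3) = 9/20
  n = 3: D(3) = 3(3 + 2/3) = 11; numerator = -2(9/20) = -9/10; a_3 = (-9/10)/(11) = -9/110
  n = 4: D(4) = 4(4 + 2/3) = 56/3; numerator = -2(-9/110) = 9/55; a_4 = (9/55)/(56/3) = 27/3080
  n = 5: D(5) = 5(5 + 2/3) = 85/3; numerator = -2(27/3080) = -27/1540; a_5 = (-27/1540)/(85/3) = -81/130900

r = 1/3; a_0 = 1; a_1 = -6/5; a_2 = 9/20; a_3 = -9/110; a_4 = 27/3080; a_5 = -81/130900


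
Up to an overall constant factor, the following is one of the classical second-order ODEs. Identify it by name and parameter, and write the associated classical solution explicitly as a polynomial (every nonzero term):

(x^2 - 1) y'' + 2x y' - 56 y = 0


All three coefficients share the factor -1; dividing through by -1 gives  (1 - x^2) y'' - 2x y' + 56 y = 0.
This matches the Legendre equation (1 - x^2) y'' - 2x y' + n(n+1) y = 0 (note the -2x y' term) with n(n+1) = 56, so n = 7; the polynomial solution is P_7(x).
With y = sum_k a_k x^k, matching x^k gives (k+2)(k+1) a_{k+2} = [k(k+1) - n(n+1)] a_k = (k - 7)(k + 8) a_k. The right side vanishes at k = 7, so the series with the parity of 7 terminates at degree 7.
Standard normalization (P_n(1) = 1): leading coefficient (2n)!/(2^n (n!)^2) = 87178291200/(128*25401600) = 429/16, so a_7 = 429/16. Work downward with a_k = (k+1)(k+2) a_{k+2} / ((k - 7)(k + 8)):
  a_5 = (6)(7)(429/16) / ((5 - 7)(5 + 8)) = (9009/8)/(-26) = -693/16
  a_3 = (4)(5)(-693/16) / ((3 - 7)(3 + 8)) = (-3465/4)/(-44) = 315/16
  a_1 = (2)(3)(315/16) / ((1 - 7)(1 + 8)) = (945/8)/(-54) = -35/16
Hence P_7(x) = 429 x^7/16 - 693 x^5/16 + 315 x^3/16 - 35 x/16.

P_7(x); series = 429 x^7/16 - 693 x^5/16 + 315 x^3/16 - 35 x/16


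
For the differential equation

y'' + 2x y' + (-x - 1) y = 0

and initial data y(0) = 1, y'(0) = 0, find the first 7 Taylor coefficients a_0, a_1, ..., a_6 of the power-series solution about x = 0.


Ansatz: y(x) = sum_{n>=0} a_n x^n, so y'(x) = sum_{n>=1} n a_n x^(n-1) and y''(x) = sum_{n>=2} n(n-1) a_n x^(n-2).
Substitute into P(x) y'' + Q(x) y' + R(x) y = 0 with P(x) = 1, Q(x) = 2x, R(x) = -x - 1, and match powers of x.
Initial conditions: a_0 = 1, a_1 = 0.
Setting the coefficient of each power of x to zero and solving order by order (substituting the coefficients already found):
  x^0: 2 a_2 - a_0 = 0  ->  2 a_2 = a_0 = 1  ->  a_2 = 1/2
  x^1: 6 a_3 + a_1 - a_0 = 0  ->  6 a_3 = -a_1 + a_0 = 1  ->  a_3 = 1/6
  x^2: 12 a_4 + 3 a_2 - a_1 = 0  ->  12 a_4 = -3 a_2 + a_1 = -3/2  ->  a_4 = -1/8
  x^3: 20 a_5 + 5 a_3 - a_2 = 0  ->  20 a_5 = -5 a_3 + a_2 = -1/3  ->  a_5 = -1/60
  x^4: 30 a_6 + 7 a_4 - a_3 = 0  ->  30 a_6 = -7 a_4 + a_3 = 25/24  ->  a_6 = 5/144
Truncated series: y(x) = 1 + (1/2) x^2 + (1/6) x^3 - (1/8) x^4 - (1/60) x^5 + (5/144) x^6 + O(x^7).

a_0 = 1; a_1 = 0; a_2 = 1/2; a_3 = 1/6; a_4 = -1/8; a_5 = -1/60; a_6 = 5/144


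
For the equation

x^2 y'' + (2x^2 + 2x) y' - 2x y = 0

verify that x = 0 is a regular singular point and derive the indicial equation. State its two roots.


Divide by x^2 to reach normal form y'' + P_1(x) y' + P_2(x) y = 0 with P_1(x) = 2 + 2/x and P_2(x) = -2/x.
x = 0 is a singular point because the y'-coefficient 2 + 2/x has a pole at x = 0 and the y-coefficient -2/x has a pole at x = 0.
It is a regular singular point because x P_1(x) = p(x) = 2x + 2 and x^2 P_2(x) = q(x) = -2x are polynomials, hence analytic at x = 0.
p(0) = 2,  q(0) = 0.
Indicial equation: r(r-1) + p(0) r + q(0) = 0, i.e. r^2 + (p(0) - 1) r + q(0) = 0, i.e. r^2 + 1 r = 0.
Discriminant: (1)^2 - 4(0) = 1, so r = (-1 ± 1)/2.
Solving: r_1 = 0, r_2 = -1.

indicial: r^2 + 1 r = 0; roots r_1 = 0, r_2 = -1


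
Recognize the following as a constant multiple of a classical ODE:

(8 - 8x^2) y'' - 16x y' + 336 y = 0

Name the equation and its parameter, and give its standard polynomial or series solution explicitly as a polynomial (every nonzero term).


All three coefficients share the factor 8; dividing through by 8 gives  (1 - x^2) y'' - 2x y' + 42 y = 0.
This matches the Legendre equation (1 - x^2) y'' - 2x y' + n(n+1) y = 0 (note the -2x y' term) with n(n+1) = 42, so n = 6; the polynomial solution is P_6(x).
With y = sum_k a_k x^k, matching x^k gives (k+2)(k+1) a_{k+2} = [k(k+1) - n(n+1)] a_k = (k - 6)(k + 7) a_k. The right side vanishes at k = 6, so the series with the parity of 6 terminates at degree 6.
Standard normalization (P_n(1) = 1): leading coefficient (2n)!/(2^n (n!)^2) = 479001600/(64*518400) = 231/16, so a_6 = 231/16. Work downward with a_k = (k+1)(k+2) a_{k+2} / ((k - 6)(k + 7)):
  a_4 = (5)(6)(231/16) / ((4 - 6)(4 + 7)) = (3465/8)/(-22) = -315/16
  a_2 = (3)(4)(-315/16) / ((2 - 6)(2 + 7)) = (-945/4)/(-36) = 105/16
  a_0 = (1)(2)(105/16) / ((0 - 6)(0 + 7)) = (105/8)/(-42) = -5/16
Hence P_6(x) = 231 x^6/16 - 315 x^4/16 + 105 x^2/16 - 5/16.

P_6(x); series = 231 x^6/16 - 315 x^4/16 + 105 x^2/16 - 5/16


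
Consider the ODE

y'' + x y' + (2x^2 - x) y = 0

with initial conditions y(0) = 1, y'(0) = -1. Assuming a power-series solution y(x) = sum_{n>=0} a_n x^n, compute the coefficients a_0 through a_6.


Ansatz: y(x) = sum_{n>=0} a_n x^n, so y'(x) = sum_{n>=1} n a_n x^(n-1) and y''(x) = sum_{n>=2} n(n-1) a_n x^(n-2).
Substitute into P(x) y'' + Q(x) y' + R(x) y = 0 with P(x) = 1, Q(x) = x, R(x) = 2x^2 - x, and match powers of x.
Initial conditions: a_0 = 1, a_1 = -1.
Setting the coefficient of each power of x to zero and solving order by order (substituting the coefficients already found):
  x^0: 2 a_2 = 0  ->  a_2 = 0
  x^1: 6 a_3 + a_1 - a_0 = 0  ->  6 a_3 = -a_1 + a_0 = 2  ->  a_3 = 1/3
  x^2: 12 a_4 + 2 a_2 - a_1 + 2 a_0 = 0  ->  12 a_4 = -2 a_2 + a_1 - 2 a_0 = -3  ->  a_4 = -1/4
  x^3: 20 a_5 + 3 a_3 - a_2 + 2 a_1 = 0  ->  20 a_5 = -3 a_3 + a_2 - 2 a_1 = 1  ->  a_5 = 1/20
  x^4: 30 a_6 + 4 a_4 - a_3 + 2 a_2 = 0  ->  30 a_6 = -4 a_4 + a_3 - 2 a_2 = 4/3  ->  a_6 = 2/45
Truncated series: y(x) = 1 - x + (1/3) x^3 - (1/4) x^4 + (1/20) x^5 + (2/45) x^6 + O(x^7).

a_0 = 1; a_1 = -1; a_2 = 0; a_3 = 1/3; a_4 = -1/4; a_5 = 1/20; a_6 = 2/45


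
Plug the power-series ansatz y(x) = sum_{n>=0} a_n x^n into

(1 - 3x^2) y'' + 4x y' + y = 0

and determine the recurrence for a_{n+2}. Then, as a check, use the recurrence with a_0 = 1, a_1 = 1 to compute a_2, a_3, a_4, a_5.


Substitute y = sum_n a_n x^n.
(1 - 3 x^2) y'' contributes (n+2)(n+1) a_{n+2} - 3 n(n-1) a_n at x^n.
4 x y'(x) contributes 4 n a_n at x^n.
y(x) contributes 1 a_n at x^n.
Matching x^n: (n+2)(n+1) a_{n+2} + (-3 n(n-1) + 4 n + 1) a_n = 0.
Thus a_{n+2} = (3 n(n-1) - 4 n - 1) / ((n+1)(n+2)) * a_n.

Check with a_0 = 1, a_1 = 1 (apply the recurrence for n = 0, 1, 2, 3): a_0 = 1, a_1 = 1, a_2 = -1/2, a_3 = -5/6, a_4 = 1/8, a_5 = -5/24.

a_(n+2) = (3 n(n-1) - 4 n - 1) / ((n+1)(n+2)) * a_n; check: a_0 = 1, a_1 = 1, a_2 = -1/2, a_3 = -5/6, a_4 = 1/8, a_5 = -5/24


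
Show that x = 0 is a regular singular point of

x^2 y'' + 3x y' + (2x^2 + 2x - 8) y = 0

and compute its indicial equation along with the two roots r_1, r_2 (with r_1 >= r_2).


Divide by x^2 to reach normal form y'' + P_1(x) y' + P_2(x) y = 0 with P_1(x) = 3/x and P_2(x) = 2 + 2/x - 8/x^2.
x = 0 is a singular point because the y'-coefficient 3/x has a pole at x = 0 and the y-coefficient 2 + 2/x - 8/x^2 has a pole at x = 0.
It is a regular singular point because x P_1(x) = p(x) = 3 and x^2 P_2(x) = q(x) = 2x^2 + 2x - 8 are polynomials, hence analytic at x = 0.
p(0) = 3,  q(0) = -8.
Indicial equation: r(r-1) + p(0) r + q(0) = 0, i.e. r^2 + (p(0) - 1) r + q(0) = 0, i.e. r^2 + 2 r - 8 = 0.
Discriminant: (2)^2 - 4(-8) = 36, so r = (-2 ± 6)/2.
Solving: r_1 = 2, r_2 = -4.

indicial: r^2 + 2 r - 8 = 0; roots r_1 = 2, r_2 = -4


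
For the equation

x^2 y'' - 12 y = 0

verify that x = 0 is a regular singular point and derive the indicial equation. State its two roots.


Divide by x^2 to reach normal form y'' + P_1(x) y' + P_2(x) y = 0 with P_1(x) = 0 and P_2(x) = -12/x^2.
x = 0 is a singular point because the y-coefficient -12/x^2 has a pole at x = 0.
It is a regular singular point because x P_1(x) = p(x) = 0 and x^2 P_2(x) = q(x) = -12 are polynomials, hence analytic at x = 0.
p(0) = 0,  q(0) = -12.
Indicial equation: r(r-1) + p(0) r + q(0) = 0, i.e. r^2 + (p(0) - 1) r + q(0) = 0, i.e. r^2 - 1 r - 12 = 0.
Discriminant: (-1)^2 - 4(-12) = 49, so r = (1 ± 7)/2.
Solving: r_1 = 4, r_2 = -3.

indicial: r^2 - 1 r - 12 = 0; roots r_1 = 4, r_2 = -3


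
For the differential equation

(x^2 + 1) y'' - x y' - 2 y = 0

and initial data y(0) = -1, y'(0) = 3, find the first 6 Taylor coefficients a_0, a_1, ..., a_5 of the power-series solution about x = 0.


Ansatz: y(x) = sum_{n>=0} a_n x^n, so y'(x) = sum_{n>=1} n a_n x^(n-1) and y''(x) = sum_{n>=2} n(n-1) a_n x^(n-2).
Substitute into P(x) y'' + Q(x) y' + R(x) y = 0 with P(x) = x^2 + 1, Q(x) = -x, R(x) = -2, and match powers of x.
Initial conditions: a_0 = -1, a_1 = 3.
Setting the coefficient of each power of x to zero and solving order by order (substituting the coefficients already found):
  x^0: 2 a_2 - 2 a_0 = 0  ->  2 a_2 = 2 a_0 = -2  ->  a_2 = -1
  x^1: 6 a_3 - 3 a_1 = 0  ->  6 a_3 = 3 a_1 = 9  ->  a_3 = 3/2
  x^2: 12 a_4 - 2 a_2 = 0  ->  12 a_4 = 2 a_2 = -2  ->  a_4 = -1/6
  x^3: 20 a_5 + a_3 = 0  ->  20 a_5 = -a_3 = -3/2  ->  a_5 = -3/40
Truncated series: y(x) = -1 + 3 x - x^2 + (3/2) x^3 - (1/6) x^4 - (3/40) x^5 + O(x^6).

a_0 = -1; a_1 = 3; a_2 = -1; a_3 = 3/2; a_4 = -1/6; a_5 = -3/40


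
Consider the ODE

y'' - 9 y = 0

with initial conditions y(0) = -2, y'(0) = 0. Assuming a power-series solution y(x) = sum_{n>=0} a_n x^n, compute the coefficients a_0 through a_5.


Ansatz: y(x) = sum_{n>=0} a_n x^n, so y'(x) = sum_{n>=1} n a_n x^(n-1) and y''(x) = sum_{n>=2} n(n-1) a_n x^(n-2).
Substitute into P(x) y'' + Q(x) y' + R(x) y = 0 with P(x) = 1, Q(x) = 0, R(x) = -9, and match powers of x.
Initial conditions: a_0 = -2, a_1 = 0.
Setting the coefficient of each power of x to zero and solving order by order (substituting the coefficients already found):
  x^0: 2 a_2 - 9 a_0 = 0  ->  2 a_2 = 9 a_0 = -18  ->  a_2 = -9
  x^1: 6 a_3 - 9 a_1 = 0  ->  6 a_3 = 9 a_1 = 0  ->  a_3 = 0
  x^2: 12 a_4 - 9 a_2 = 0  ->  12 a_4 = 9 a_2 = -81  ->  a_4 = -27/4
  x^3: 20 a_5 - 9 a_3 = 0  ->  20 a_5 = 9 a_3 = 0  ->  a_5 = 0
Truncated series: y(x) = -2 - 9 x^2 - (27/4) x^4 + O(x^6).

a_0 = -2; a_1 = 0; a_2 = -9; a_3 = 0; a_4 = -27/4; a_5 = 0


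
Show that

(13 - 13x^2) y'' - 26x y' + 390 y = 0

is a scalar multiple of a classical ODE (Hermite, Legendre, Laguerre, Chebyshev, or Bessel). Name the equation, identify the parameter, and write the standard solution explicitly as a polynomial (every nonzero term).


All three coefficients share the factor 13; dividing through by 13 gives  (1 - x^2) y'' - 2x y' + 30 y = 0.
This matches the Legendre equation (1 - x^2) y'' - 2x y' + n(n+1) y = 0 (note the -2x y' term) with n(n+1) = 30, so n = 5; the polynomial solution is P_5(x).
With y = sum_k a_k x^k, matching x^k gives (k+2)(k+1) a_{k+2} = [k(k+1) - n(n+1)] a_k = (k - 5)(k + 6) a_k. The right side vanishes at k = 5, so the series with the parity of 5 terminates at degree 5.
Standard normalization (P_n(1) = 1): leading coefficient (2n)!/(2^n (n!)^2) = 3628800/(32*14400) = 63/8, so a_5 = 63/8. Work downward with a_k = (k+1)(k+2) a_{k+2} / ((k - 5)(k + 6)):
  a_3 = (4)(5)(63/8) / ((3 - 5)(3 + 6)) = (315/2)/(-18) = -35/4
  a_1 = (2)(3)(-35/4) / ((1 - 5)(1 + 6)) = (-105/2)/(-28) = 15/8
Hence P_5(x) = 63 x^5/8 - 35 x^3/4 + 15 x/8.

P_5(x); series = 63 x^5/8 - 35 x^3/4 + 15 x/8
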